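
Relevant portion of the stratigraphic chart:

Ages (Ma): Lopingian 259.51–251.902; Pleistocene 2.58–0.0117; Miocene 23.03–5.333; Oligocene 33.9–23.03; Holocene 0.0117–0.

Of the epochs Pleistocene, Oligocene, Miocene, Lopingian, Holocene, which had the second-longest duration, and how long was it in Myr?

Oligocene, 10.87 million years

Start − end for each: Pleistocene 2.58 − 0.0117 = 2.5683; Oligocene 33.9 − 23.03 = 10.87; Miocene 23.03 − 5.333 = 17.697; Lopingian 259.51 − 251.902 = 7.608; Holocene 0.0117 − 0 = 0.0117.
Ranking these from longest: Miocene > Oligocene > Lopingian > Pleistocene > Holocene.
Position 2 in that ranking is Oligocene, which lasted 10.87 Myr.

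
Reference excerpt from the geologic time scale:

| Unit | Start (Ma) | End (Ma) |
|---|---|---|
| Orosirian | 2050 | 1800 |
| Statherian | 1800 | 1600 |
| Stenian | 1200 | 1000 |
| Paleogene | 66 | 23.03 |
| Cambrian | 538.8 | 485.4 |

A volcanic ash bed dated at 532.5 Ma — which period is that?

Cambrian

532.5 Ma lies between 538.8 and 485.4 Ma, so it falls in the Cambrian.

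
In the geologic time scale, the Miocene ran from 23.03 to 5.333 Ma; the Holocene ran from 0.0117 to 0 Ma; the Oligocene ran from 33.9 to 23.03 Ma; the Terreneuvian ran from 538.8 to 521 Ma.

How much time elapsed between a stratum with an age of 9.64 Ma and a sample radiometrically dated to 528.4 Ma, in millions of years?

518.76 million years

528.4 − 9.64 = 518.76 million years.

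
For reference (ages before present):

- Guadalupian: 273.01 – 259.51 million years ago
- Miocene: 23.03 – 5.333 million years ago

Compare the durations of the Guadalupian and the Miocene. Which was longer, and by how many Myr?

Guadalupian: 273.01 − 259.51 = 13.5 Myr.
Miocene: 23.03 − 5.333 = 17.697 Myr.
Difference: 17.697 − 13.5 = 4.197 Myr, so the Miocene was longer.

Miocene, by 4.197 million years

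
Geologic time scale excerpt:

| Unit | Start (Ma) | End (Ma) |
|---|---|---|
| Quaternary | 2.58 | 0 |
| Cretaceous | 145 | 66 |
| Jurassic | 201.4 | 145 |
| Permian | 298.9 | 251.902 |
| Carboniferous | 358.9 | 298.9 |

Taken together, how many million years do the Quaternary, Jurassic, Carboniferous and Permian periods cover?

Duration is start − end for each: (2.58 − 0) + (201.4 − 145) + (358.9 − 298.9) + (298.9 − 251.902).
That is 2.58 + 56.4 + 60 + 46.998, which totals 165.978 million years.

165.978 million years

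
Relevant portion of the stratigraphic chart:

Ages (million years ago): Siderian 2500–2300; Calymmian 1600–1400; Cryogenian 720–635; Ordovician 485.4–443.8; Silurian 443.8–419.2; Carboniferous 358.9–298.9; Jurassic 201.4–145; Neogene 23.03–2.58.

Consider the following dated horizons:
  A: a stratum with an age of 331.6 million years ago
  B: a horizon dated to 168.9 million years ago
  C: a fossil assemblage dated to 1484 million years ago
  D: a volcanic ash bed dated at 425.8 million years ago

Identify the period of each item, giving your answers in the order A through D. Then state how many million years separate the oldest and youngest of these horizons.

Match each age against the start–end ranges in the excerpt: A = 331.6 Ma → Carboniferous (358.9–298.9); B = 168.9 Ma → Jurassic (201.4–145); C = 1484 Ma → Calymmian (1600–1400); D = 425.8 Ma → Silurian (443.8–419.2).
The largest age is 1484 Ma and the smallest is 168.9 Ma; their difference is 1315.1 Myr.

A — Carboniferous; B — Jurassic; C — Calymmian; D — Silurian; span 1315.1 million years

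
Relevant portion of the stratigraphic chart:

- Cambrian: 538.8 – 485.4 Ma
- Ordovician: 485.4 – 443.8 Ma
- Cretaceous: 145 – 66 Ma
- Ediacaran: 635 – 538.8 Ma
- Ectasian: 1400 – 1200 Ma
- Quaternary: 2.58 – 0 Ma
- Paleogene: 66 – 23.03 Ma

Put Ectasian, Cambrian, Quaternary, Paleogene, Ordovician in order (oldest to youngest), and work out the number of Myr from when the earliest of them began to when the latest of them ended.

Ectasian → Cambrian → Ordovician → Paleogene → Quaternary; total span 1400 Myr

From the excerpt: Ectasian 1400–1200; Cambrian 538.8–485.4; Quaternary 2.58–0; Paleogene 66–23.03; Ordovician 485.4–443.8 (Ma).
Larger Ma is earlier, so the oldest is Ectasian and the youngest is Quaternary; oldest to youngest: Ectasian, Cambrian, Ordovician, Paleogene, Quaternary.
Oldest start 1400 minus youngest end 0 gives 1400 Myr overall.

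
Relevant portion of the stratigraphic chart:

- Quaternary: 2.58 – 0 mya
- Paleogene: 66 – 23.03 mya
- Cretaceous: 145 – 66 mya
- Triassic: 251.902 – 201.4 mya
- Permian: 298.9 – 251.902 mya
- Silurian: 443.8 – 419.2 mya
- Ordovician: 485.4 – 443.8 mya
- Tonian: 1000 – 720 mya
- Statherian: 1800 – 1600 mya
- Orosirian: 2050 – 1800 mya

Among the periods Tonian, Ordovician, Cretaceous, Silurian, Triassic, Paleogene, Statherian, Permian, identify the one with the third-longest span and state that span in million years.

Cretaceous, 79 million years

Start − end for each: Tonian 1000 − 720 = 280; Ordovician 485.4 − 443.8 = 41.6; Cretaceous 145 − 66 = 79; Silurian 443.8 − 419.2 = 24.6; Triassic 251.902 − 201.4 = 50.502; Paleogene 66 − 23.03 = 42.97; Statherian 1800 − 1600 = 200; Permian 298.9 − 251.902 = 46.998.
Ranking these from longest: Tonian > Statherian > Cretaceous > Triassic > Permian > Paleogene > Ordovician > Silurian.
Position 3 in that ranking is Cretaceous, which lasted 79 Myr.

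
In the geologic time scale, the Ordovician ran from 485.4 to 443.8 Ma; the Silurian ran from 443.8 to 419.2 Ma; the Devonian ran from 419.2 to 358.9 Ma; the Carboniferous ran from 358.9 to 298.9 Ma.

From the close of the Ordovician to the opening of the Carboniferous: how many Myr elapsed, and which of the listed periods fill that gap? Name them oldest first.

End of Ordovician = 443.8 Ma; start of Carboniferous = 358.9 Ma.
Gap = 443.8 − 358.9 = 84.9 Myr.
Periods wholly inside 443.8–358.9 Ma: Silurian (443.8–419.2), Devonian (419.2–358.9).

84.9 million years; Silurian, Devonian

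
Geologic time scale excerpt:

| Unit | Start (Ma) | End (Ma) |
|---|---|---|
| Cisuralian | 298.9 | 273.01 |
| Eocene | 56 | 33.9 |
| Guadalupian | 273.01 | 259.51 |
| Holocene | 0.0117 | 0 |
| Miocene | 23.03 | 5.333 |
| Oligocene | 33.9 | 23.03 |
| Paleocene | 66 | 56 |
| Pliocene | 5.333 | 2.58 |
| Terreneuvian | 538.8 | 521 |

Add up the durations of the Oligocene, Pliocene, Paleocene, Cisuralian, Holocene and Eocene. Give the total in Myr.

71.6247 million years

Duration is start − end for each: (33.9 − 23.03) + (5.333 − 2.58) + (66 − 56) + (298.9 − 273.01) + (0.0117 − 0) + (56 − 33.9).
That is 10.87 + 2.753 + 10 + 25.89 + 0.0117 + 22.1, which totals 71.6247 million years.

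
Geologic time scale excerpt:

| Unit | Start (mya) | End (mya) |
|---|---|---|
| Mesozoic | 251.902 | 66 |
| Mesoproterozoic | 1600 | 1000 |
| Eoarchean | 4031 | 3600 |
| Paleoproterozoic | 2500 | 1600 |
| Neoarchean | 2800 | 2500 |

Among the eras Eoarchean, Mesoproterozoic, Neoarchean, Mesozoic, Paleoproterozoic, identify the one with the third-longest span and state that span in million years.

Eoarchean, 431 million years

Durations: Eoarchean 431; Mesoproterozoic 600; Neoarchean 300; Mesozoic 185.902; Paleoproterozoic 900 Myr.
Sorted longest-first: Paleoproterozoic (900), Mesoproterozoic (600), Eoarchean (431), Neoarchean (300), Mesozoic (185.902).
The third longest is Eoarchean at 431 Myr.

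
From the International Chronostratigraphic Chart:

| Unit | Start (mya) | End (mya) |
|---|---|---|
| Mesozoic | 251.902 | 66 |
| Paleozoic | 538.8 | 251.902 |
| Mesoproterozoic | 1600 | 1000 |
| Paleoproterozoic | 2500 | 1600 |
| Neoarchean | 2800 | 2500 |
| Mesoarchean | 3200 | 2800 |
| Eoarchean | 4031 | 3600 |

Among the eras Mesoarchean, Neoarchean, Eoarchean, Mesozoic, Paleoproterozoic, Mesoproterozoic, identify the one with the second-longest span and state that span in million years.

Mesoproterozoic, 600 million years

Durations: Mesoarchean 400; Neoarchean 300; Eoarchean 431; Mesozoic 185.902; Paleoproterozoic 900; Mesoproterozoic 600 Myr.
Sorted longest-first: Paleoproterozoic (900), Mesoproterozoic (600), Eoarchean (431), Mesoarchean (400), Neoarchean (300), Mesozoic (185.902).
The second longest is Mesoproterozoic at 600 Myr.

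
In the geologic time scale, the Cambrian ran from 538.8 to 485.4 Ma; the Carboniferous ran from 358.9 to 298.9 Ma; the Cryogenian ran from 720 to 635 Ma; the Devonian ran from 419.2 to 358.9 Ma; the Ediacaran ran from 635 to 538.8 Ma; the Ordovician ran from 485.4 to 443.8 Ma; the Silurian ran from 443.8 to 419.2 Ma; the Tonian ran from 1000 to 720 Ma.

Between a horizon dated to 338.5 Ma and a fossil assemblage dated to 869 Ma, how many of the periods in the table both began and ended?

6

869 Ma sits inside the Tonian (1000–720) and 338.5 Ma inside the Carboniferous (358.9–298.9); neither of those is wholly between the two dates.
The listed periods lying completely between them are Cryogenian, Ediacaran, Cambrian, Ordovician, Silurian, Devonian — 6 in all.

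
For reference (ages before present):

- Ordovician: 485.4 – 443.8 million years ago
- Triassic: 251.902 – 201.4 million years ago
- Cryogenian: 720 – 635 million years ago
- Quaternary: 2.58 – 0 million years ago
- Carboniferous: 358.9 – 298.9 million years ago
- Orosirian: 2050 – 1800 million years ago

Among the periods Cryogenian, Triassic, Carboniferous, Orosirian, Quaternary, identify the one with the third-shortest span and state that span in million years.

Durations: Cryogenian 85; Triassic 50.502; Carboniferous 60; Orosirian 250; Quaternary 2.58 Myr.
Sorted shortest-first: Quaternary (2.58), Triassic (50.502), Carboniferous (60), Cryogenian (85), Orosirian (250).
The third shortest is Carboniferous at 60 Myr.

Carboniferous, 60 million years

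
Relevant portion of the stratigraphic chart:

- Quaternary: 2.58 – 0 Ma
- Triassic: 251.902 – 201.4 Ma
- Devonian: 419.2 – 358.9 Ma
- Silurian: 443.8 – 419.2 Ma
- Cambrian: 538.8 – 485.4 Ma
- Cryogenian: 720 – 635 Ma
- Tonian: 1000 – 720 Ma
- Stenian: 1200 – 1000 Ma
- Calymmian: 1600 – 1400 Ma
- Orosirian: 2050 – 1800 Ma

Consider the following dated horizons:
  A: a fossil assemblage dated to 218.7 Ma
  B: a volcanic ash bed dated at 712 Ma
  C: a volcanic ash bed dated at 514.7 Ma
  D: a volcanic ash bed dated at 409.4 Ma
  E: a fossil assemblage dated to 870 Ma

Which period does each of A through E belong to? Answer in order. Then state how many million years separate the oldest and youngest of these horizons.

A — Triassic; B — Cryogenian; C — Cambrian; D — Devonian; E — Tonian; span 651.3 million years

Match each age against the start–end ranges in the excerpt: A = 218.7 Ma → Triassic (251.902–201.4); B = 712 Ma → Cryogenian (720–635); C = 514.7 Ma → Cambrian (538.8–485.4); D = 409.4 Ma → Devonian (419.2–358.9); E = 870 Ma → Tonian (1000–720).
The largest age is 870 Ma and the smallest is 218.7 Ma; their difference is 651.3 Myr.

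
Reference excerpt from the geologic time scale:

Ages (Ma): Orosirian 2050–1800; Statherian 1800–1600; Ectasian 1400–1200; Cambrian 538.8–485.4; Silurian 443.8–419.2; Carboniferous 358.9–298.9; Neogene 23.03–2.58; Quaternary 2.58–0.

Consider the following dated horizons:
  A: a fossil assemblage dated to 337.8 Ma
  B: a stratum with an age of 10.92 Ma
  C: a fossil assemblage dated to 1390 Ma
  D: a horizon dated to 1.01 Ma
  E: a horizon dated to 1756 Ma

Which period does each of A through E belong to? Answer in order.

Match each age against the start–end ranges in the excerpt: A = 337.8 Ma → Carboniferous (358.9–298.9); B = 10.92 Ma → Neogene (23.03–2.58); C = 1390 Ma → Ectasian (1400–1200); D = 1.01 Ma → Quaternary (2.58–0); E = 1756 Ma → Statherian (1800–1600).

A — Carboniferous; B — Neogene; C — Ectasian; D — Quaternary; E — Statherian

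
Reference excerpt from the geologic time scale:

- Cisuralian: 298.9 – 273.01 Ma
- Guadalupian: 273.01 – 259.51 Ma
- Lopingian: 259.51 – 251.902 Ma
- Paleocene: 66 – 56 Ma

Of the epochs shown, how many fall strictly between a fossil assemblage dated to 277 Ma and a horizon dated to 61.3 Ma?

The older date is 277 Ma and the younger is 61.3 Ma.
Epochs with start < 277 and end > 61.3 Ma: Guadalupian (273.01–259.51), Lopingian (259.51–251.902).
That is 2 complete epochs.

2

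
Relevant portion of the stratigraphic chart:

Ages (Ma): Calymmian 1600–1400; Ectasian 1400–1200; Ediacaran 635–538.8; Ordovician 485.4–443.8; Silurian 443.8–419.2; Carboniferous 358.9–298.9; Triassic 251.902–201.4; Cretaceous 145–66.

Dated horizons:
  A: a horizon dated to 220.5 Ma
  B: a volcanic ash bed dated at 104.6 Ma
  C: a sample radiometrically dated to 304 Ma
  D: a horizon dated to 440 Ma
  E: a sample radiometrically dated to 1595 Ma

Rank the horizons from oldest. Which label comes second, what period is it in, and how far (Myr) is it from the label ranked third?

Larger Ma means older, so oldest first: E 1595 > D 440 > C 304 > A 220.5 > B 104.6.
Counting 2 along gives D (440 Ma); the excerpt puts that inside the Silurian, 443.8–419.2 Ma.
Next in line is C (304 Ma), and 440 − 304 = 136 Myr.

D, in the Silurian; 136 million years to C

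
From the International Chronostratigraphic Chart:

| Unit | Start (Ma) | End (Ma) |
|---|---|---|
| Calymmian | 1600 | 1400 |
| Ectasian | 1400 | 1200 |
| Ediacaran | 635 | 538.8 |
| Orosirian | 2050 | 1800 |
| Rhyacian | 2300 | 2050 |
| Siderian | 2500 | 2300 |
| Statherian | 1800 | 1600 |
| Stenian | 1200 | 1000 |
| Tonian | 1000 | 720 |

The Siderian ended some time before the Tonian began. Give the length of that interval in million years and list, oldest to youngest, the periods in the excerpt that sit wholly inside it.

End of Siderian = 2300 Ma; start of Tonian = 1000 Ma.
Gap = 2300 − 1000 = 1300 Myr.
Periods wholly inside 2300–1000 Ma: Rhyacian (2300–2050), Orosirian (2050–1800), Statherian (1800–1600), Calymmian (1600–1400), Ectasian (1400–1200), Stenian (1200–1000).

1300 million years; Rhyacian, Orosirian, Statherian, Calymmian, Ectasian, Stenian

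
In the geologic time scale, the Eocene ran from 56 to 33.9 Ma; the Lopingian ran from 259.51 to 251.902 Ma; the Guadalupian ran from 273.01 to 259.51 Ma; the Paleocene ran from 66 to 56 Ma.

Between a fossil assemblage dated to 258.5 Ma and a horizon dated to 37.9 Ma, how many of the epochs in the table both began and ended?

The older date is 258.5 Ma and the younger is 37.9 Ma.
Epochs with start < 258.5 and end > 37.9 Ma: Paleocene (66–56).
That is 1 complete epoch.

1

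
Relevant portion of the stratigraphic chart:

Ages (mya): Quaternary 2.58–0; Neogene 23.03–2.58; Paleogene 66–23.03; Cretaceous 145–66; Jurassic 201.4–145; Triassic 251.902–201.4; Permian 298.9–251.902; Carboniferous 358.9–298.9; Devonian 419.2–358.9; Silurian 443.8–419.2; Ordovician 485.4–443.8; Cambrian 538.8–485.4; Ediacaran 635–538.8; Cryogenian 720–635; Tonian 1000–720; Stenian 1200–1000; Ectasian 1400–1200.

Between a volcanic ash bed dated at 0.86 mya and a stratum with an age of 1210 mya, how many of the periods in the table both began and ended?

1210 Ma sits inside the Ectasian (1400–1200) and 0.86 Ma inside the Quaternary (2.58–0); neither of those is wholly between the two dates.
The listed periods lying completely between them are Stenian, Tonian, Cryogenian, Ediacaran, Cambrian, Ordovician, Silurian, Devonian, Carboniferous, Permian, Triassic, Jurassic, Cretaceous, Paleogene, Neogene — 15 in all.

15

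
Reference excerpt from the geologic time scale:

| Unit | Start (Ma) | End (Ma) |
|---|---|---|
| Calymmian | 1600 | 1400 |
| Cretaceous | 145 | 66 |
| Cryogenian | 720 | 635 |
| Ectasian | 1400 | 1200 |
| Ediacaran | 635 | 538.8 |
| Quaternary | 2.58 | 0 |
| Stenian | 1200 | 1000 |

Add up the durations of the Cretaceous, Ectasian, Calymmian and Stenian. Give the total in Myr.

Duration is start − end for each: (145 − 66) + (1400 − 1200) + (1600 − 1400) + (1200 − 1000).
That is 79 + 200 + 200 + 200, which totals 679 million years.

679 million years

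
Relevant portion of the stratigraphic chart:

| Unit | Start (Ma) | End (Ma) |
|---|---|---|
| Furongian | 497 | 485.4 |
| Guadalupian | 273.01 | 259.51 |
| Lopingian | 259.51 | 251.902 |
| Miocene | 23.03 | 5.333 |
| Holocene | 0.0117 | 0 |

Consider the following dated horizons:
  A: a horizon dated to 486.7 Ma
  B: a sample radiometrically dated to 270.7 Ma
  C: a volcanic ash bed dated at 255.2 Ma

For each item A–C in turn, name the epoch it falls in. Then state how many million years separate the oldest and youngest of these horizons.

Match each age against the start–end ranges in the excerpt: A = 486.7 Ma → Furongian (497–485.4); B = 270.7 Ma → Guadalupian (273.01–259.51); C = 255.2 Ma → Lopingian (259.51–251.902).
The largest age is 486.7 Ma and the smallest is 255.2 Ma; their difference is 231.5 Myr.

A — Furongian; B — Guadalupian; C — Lopingian; span 231.5 million years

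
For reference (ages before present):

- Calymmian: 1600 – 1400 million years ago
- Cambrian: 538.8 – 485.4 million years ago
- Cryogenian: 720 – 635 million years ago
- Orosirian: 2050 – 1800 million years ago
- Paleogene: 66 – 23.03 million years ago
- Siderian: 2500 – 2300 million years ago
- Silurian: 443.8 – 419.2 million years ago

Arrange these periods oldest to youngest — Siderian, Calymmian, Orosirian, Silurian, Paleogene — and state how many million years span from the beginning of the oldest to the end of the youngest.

From the excerpt: Siderian 2500–2300; Calymmian 1600–1400; Orosirian 2050–1800; Silurian 443.8–419.2; Paleogene 66–23.03 (Ma).
Larger Ma is earlier, so the oldest is Siderian and the youngest is Paleogene; oldest to youngest: Siderian, Orosirian, Calymmian, Silurian, Paleogene.
Oldest start 2500 minus youngest end 23.03 gives 2476.97 Myr overall.

Siderian, Orosirian, Calymmian, Silurian, Paleogene; total span 2476.97 Myr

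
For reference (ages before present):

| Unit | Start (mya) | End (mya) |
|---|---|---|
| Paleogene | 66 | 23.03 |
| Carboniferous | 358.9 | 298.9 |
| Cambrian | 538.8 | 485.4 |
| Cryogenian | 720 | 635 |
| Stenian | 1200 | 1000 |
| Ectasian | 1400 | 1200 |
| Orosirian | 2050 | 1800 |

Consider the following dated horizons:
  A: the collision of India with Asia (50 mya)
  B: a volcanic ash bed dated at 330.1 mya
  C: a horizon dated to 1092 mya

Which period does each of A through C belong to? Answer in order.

A: 50 Ma lies in 66–23.03 Ma, so Paleogene.
B: 330.1 Ma lies in 358.9–298.9 Ma, so Carboniferous.
C: 1092 Ma lies in 1200–1000 Ma, so Stenian.

A — Paleogene; B — Carboniferous; C — Stenian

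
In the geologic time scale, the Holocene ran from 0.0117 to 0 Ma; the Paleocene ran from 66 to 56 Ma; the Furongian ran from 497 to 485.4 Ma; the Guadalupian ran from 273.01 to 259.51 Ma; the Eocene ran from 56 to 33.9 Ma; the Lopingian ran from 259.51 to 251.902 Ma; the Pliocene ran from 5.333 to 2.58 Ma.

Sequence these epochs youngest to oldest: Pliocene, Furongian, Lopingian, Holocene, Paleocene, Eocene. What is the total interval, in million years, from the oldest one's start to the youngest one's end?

Holocene → Pliocene → Eocene → Paleocene → Lopingian → Furongian; total span 497 Myr

Start ages (Ma): Furongian 497, Lopingian 259.51, Paleocene 66, Eocene 56, Pliocene 5.333, Holocene 0.0117.
Ordered youngest to oldest: Holocene, Pliocene, Eocene, Paleocene, Lopingian, Furongian.
Span = 497 − 0 = 497 Myr.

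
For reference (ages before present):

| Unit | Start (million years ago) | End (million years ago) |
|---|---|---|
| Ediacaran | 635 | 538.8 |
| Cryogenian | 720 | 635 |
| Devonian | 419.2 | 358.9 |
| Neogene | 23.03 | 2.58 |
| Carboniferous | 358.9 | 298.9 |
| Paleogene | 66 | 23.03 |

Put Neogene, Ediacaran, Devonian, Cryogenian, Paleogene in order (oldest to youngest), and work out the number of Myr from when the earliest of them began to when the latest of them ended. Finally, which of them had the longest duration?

Cryogenian, Ediacaran, Devonian, Paleogene, Neogene; total span 717.42 Myr; longest is Ediacaran

From the excerpt: Neogene 23.03–2.58; Ediacaran 635–538.8; Devonian 419.2–358.9; Cryogenian 720–635; Paleogene 66–23.03 (Ma).
Larger Ma is earlier, so the oldest is Cryogenian and the youngest is Neogene; oldest to youngest: Cryogenian, Ediacaran, Devonian, Paleogene, Neogene.
Oldest start 720 minus youngest end 2.58 gives 717.42 Myr overall.
Individual lengths (start − end): Paleogene 42.97; Devonian 60.3; Neogene 20.45; Ediacaran 96.2; Cryogenian 85. The largest is Ediacaran at 96.2 Myr.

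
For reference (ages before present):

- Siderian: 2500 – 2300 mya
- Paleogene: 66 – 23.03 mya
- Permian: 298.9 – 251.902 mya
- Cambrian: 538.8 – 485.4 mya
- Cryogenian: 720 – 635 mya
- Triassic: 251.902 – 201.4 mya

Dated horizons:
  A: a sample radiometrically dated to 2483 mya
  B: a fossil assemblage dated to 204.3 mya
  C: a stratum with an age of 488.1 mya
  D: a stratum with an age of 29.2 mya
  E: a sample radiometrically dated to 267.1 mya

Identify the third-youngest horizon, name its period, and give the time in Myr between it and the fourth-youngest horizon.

Smaller Ma means younger, so youngest first: D 29.2 < B 204.3 < E 267.1 < C 488.1 < A 2483.
Counting 3 along gives E (267.1 Ma); the excerpt puts that inside the Permian, 298.9–251.902 Ma.
Next in line is C (488.1 Ma), and 488.1 − 267.1 = 221 Myr.

E, in the Permian; 221 million years to C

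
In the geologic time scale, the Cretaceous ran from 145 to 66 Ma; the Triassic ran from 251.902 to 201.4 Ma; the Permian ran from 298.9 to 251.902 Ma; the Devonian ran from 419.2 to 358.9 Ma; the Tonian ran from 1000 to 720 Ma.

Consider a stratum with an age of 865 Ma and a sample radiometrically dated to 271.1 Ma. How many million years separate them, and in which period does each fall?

593.9 million years apart; the first in the Tonian, the second in the Permian

Elapsed time: 865 − 271.1 = 593.9 Myr.
865 Ma lies within 1000–720 Ma: Tonian.
271.1 Ma lies within 298.9–251.902 Ma: Permian.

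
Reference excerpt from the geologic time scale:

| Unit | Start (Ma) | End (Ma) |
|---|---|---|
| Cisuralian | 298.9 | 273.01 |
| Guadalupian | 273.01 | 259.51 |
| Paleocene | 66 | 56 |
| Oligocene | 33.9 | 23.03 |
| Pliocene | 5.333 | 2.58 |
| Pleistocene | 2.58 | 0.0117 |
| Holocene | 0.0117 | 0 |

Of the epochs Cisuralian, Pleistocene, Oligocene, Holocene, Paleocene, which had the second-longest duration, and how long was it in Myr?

Start − end for each: Cisuralian 298.9 − 273.01 = 25.89; Pleistocene 2.58 − 0.0117 = 2.5683; Oligocene 33.9 − 23.03 = 10.87; Holocene 0.0117 − 0 = 0.0117; Paleocene 66 − 56 = 10.
Ranking these from longest: Cisuralian > Oligocene > Paleocene > Pleistocene > Holocene.
Position 2 in that ranking is Oligocene, which lasted 10.87 Myr.

Oligocene, 10.87 million years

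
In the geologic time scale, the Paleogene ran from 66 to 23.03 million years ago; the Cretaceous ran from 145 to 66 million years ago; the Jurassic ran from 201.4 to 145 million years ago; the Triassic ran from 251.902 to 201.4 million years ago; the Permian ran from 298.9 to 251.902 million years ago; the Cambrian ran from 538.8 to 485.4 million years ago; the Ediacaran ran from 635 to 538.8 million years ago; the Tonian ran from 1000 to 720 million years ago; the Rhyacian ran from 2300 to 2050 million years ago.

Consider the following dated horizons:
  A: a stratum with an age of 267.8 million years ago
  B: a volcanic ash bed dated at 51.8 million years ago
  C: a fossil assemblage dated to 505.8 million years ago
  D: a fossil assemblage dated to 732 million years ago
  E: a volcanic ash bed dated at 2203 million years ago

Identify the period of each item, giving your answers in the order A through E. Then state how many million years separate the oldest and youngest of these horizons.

A — Permian; B — Paleogene; C — Cambrian; D — Tonian; E — Rhyacian; span 2151.2 million years

A: 267.8 Ma lies in 298.9–251.902 Ma, so Permian.
B: 51.8 Ma lies in 66–23.03 Ma, so Paleogene.
C: 505.8 Ma lies in 538.8–485.4 Ma, so Cambrian.
D: 732 Ma lies in 1000–720 Ma, so Tonian.
E: 2203 Ma lies in 2300–2050 Ma, so Rhyacian.
Oldest = 2203 Ma, youngest = 51.8 Ma → span 2151.2 Myr.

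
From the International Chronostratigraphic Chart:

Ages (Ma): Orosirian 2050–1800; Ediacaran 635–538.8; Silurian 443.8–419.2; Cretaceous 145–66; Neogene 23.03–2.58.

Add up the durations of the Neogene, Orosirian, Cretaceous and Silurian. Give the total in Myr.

Each duration: Neogene = 20.45; Orosirian = 250; Cretaceous = 79; Silurian = 24.6.
Sum: 20.45 + 250 + 79 + 24.6 = 374.05 Myr.

374.05 million years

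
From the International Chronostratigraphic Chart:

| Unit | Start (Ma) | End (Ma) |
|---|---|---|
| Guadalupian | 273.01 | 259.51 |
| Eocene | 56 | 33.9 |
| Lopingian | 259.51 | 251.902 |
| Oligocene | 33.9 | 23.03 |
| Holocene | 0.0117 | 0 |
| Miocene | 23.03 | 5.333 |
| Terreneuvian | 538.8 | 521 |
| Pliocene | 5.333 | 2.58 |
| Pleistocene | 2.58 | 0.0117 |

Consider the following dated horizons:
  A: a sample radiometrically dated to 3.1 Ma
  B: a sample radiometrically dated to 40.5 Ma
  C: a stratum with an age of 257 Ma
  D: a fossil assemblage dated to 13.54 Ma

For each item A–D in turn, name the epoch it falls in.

A — Pliocene; B — Eocene; C — Lopingian; D — Miocene

A: 3.1 Ma lies in 5.333–2.58 Ma, so Pliocene.
B: 40.5 Ma lies in 56–33.9 Ma, so Eocene.
C: 257 Ma lies in 259.51–251.902 Ma, so Lopingian.
D: 13.54 Ma lies in 23.03–5.333 Ma, so Miocene.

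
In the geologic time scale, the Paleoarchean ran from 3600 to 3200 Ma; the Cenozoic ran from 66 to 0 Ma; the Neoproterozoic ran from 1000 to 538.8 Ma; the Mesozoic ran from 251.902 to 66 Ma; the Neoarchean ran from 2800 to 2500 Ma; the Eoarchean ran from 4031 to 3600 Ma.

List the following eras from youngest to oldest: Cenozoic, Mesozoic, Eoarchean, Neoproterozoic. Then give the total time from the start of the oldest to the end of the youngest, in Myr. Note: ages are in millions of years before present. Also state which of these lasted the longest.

Cenozoic, Mesozoic, Neoproterozoic, Eoarchean; total span 4031 Myr; longest is Neoproterozoic

From the excerpt: Cenozoic 66–0; Mesozoic 251.902–66; Eoarchean 4031–3600; Neoproterozoic 1000–538.8 (Ma).
Larger Ma is earlier, so the oldest is Eoarchean and the youngest is Cenozoic; youngest to oldest: Cenozoic, Mesozoic, Neoproterozoic, Eoarchean.
Oldest start 4031 minus youngest end 0 gives 4031 Myr overall.
Individual lengths (start − end): Mesozoic 185.902; Cenozoic 66; Neoproterozoic 461.2; Eoarchean 431. The largest is Neoproterozoic at 461.2 Myr.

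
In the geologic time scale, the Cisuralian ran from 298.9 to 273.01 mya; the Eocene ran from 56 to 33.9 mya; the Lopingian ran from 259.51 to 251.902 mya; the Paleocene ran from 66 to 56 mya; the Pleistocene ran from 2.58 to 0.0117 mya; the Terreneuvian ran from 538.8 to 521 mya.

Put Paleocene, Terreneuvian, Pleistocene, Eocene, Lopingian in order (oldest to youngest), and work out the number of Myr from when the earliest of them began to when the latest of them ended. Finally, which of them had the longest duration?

From the excerpt: Paleocene 66–56; Terreneuvian 538.8–521; Pleistocene 2.58–0.0117; Eocene 56–33.9; Lopingian 259.51–251.902 (Ma).
Larger Ma is earlier, so the oldest is Terreneuvian and the youngest is Pleistocene; oldest to youngest: Terreneuvian, Lopingian, Paleocene, Eocene, Pleistocene.
Oldest start 538.8 minus youngest end 0.0117 gives 538.7883 Myr overall.
Individual lengths (start − end): Lopingian 7.608; Eocene 22.1; Paleocene 10; Pleistocene 2.5683; Terreneuvian 17.8. The largest is Eocene at 22.1 Myr.

Terreneuvian, Lopingian, Paleocene, Eocene, Pleistocene; total span 538.7883 Myr; longest is Eocene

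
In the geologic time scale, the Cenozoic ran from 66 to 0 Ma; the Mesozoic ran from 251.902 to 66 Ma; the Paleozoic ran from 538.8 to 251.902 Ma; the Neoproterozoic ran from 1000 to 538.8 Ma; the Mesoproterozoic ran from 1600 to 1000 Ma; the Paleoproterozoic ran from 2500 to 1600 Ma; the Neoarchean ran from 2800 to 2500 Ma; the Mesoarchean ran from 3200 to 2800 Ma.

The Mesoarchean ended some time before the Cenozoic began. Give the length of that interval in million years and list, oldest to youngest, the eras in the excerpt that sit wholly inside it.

The Mesoarchean closes at 2800 Ma and the Cenozoic opens at 66 Ma, so the interval is 2800 − 66 = 2734 Myr.
An era fits inside if it starts at or after 2800 Ma and ends at or before 66 Ma; oldest first that gives Neoarchean, Paleoproterozoic, Mesoproterozoic, Neoproterozoic, Paleozoic, Mesozoic.

2734 million years; Neoarchean, Paleoproterozoic, Mesoproterozoic, Neoproterozoic, Paleozoic, Mesozoic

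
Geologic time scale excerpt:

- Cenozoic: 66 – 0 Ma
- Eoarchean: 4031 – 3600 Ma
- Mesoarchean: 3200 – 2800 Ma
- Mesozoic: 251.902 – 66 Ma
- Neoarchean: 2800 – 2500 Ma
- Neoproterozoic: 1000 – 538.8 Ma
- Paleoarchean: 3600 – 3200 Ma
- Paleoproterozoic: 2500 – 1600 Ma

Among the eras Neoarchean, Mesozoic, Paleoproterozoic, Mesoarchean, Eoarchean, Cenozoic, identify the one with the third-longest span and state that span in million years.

Mesoarchean, 400 million years

Durations: Neoarchean 300; Mesozoic 185.902; Paleoproterozoic 900; Mesoarchean 400; Eoarchean 431; Cenozoic 66 Myr.
Sorted longest-first: Paleoproterozoic (900), Eoarchean (431), Mesoarchean (400), Neoarchean (300), Mesozoic (185.902), Cenozoic (66).
The third longest is Mesoarchean at 400 Myr.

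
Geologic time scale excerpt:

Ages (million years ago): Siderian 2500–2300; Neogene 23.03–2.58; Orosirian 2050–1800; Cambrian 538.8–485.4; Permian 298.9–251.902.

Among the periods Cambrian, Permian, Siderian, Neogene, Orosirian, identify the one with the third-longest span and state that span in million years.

Start − end for each: Cambrian 538.8 − 485.4 = 53.4; Permian 298.9 − 251.902 = 46.998; Siderian 2500 − 2300 = 200; Neogene 23.03 − 2.58 = 20.45; Orosirian 2050 − 1800 = 250.
Ranking these from longest: Orosirian > Siderian > Cambrian > Permian > Neogene.
Position 3 in that ranking is Cambrian, which lasted 53.4 Myr.

Cambrian, 53.4 million years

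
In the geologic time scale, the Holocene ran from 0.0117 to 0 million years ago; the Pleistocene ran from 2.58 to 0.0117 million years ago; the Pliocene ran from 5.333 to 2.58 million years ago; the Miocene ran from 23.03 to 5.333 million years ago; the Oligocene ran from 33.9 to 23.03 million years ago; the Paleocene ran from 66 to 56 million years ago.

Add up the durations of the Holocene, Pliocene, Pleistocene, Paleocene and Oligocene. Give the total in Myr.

26.203 million years

Duration is start − end for each: (0.0117 − 0) + (5.333 − 2.58) + (2.58 − 0.0117) + (66 − 56) + (33.9 − 23.03).
That is 0.0117 + 2.753 + 2.5683 + 10 + 10.87, which totals 26.203 million years.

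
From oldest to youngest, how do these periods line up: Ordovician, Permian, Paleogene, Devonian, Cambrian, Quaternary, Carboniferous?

Era membership (oldest first within each) — Paleozoic: Cambrian, Ordovician, Devonian, Carboniferous, Permian; Cenozoic: Paleogene, Quaternary. Paleozoic precedes Mesozoic, which precedes Cenozoic. Concatenating the groups in that era order gives oldest to youngest directly.

Cambrian, then Ordovician, then Devonian, then Carboniferous, then Permian, then Paleogene, then Quaternary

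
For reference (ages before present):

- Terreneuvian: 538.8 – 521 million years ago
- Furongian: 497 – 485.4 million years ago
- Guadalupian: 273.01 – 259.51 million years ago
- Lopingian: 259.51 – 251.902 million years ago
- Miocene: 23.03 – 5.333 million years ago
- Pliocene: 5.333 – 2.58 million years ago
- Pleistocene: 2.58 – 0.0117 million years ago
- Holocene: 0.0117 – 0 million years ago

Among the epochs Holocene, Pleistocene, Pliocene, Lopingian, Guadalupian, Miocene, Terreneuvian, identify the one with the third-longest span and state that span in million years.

Guadalupian, 13.5 million years

Start − end for each: Holocene 0.0117 − 0 = 0.0117; Pleistocene 2.58 − 0.0117 = 2.5683; Pliocene 5.333 − 2.58 = 2.753; Lopingian 259.51 − 251.902 = 7.608; Guadalupian 273.01 − 259.51 = 13.5; Miocene 23.03 − 5.333 = 17.697; Terreneuvian 538.8 − 521 = 17.8.
Ranking these from longest: Terreneuvian > Miocene > Guadalupian > Lopingian > Pliocene > Pleistocene > Holocene.
Position 3 in that ranking is Guadalupian, which lasted 13.5 Myr.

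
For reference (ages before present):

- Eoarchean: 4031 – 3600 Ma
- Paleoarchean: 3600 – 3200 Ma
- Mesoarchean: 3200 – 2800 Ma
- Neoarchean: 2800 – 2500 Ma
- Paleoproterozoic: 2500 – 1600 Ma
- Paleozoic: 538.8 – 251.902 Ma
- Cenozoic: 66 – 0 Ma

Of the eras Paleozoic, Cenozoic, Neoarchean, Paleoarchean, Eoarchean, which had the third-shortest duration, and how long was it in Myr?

Neoarchean, 300 million years

Durations: Paleozoic 286.898; Cenozoic 66; Neoarchean 300; Paleoarchean 400; Eoarchean 431 Myr.
Sorted shortest-first: Cenozoic (66), Paleozoic (286.898), Neoarchean (300), Paleoarchean (400), Eoarchean (431).
The third shortest is Neoarchean at 300 Myr.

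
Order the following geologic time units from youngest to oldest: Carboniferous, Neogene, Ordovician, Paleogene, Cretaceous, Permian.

Neogene, Paleogene, Cretaceous, Permian, Carboniferous, Ordovician

Group by era (each group listed oldest first) — Paleozoic: Ordovician, Carboniferous, Permian; Mesozoic: Cretaceous; Cenozoic: Paleogene, Neogene. The eras run Paleozoic → Mesozoic → Cenozoic. Concatenating the groups in that era order and then reversing gives youngest to oldest.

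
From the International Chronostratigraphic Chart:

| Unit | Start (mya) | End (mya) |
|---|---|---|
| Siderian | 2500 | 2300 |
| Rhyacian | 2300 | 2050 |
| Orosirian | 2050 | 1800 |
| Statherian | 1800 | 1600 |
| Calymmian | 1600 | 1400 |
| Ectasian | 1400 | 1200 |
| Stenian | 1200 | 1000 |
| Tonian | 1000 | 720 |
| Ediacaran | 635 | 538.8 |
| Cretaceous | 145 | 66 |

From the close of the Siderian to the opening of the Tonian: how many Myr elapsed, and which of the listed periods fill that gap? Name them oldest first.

1300 million years; Rhyacian, Orosirian, Statherian, Calymmian, Ectasian, Stenian

End of Siderian = 2300 Ma; start of Tonian = 1000 Ma.
Gap = 2300 − 1000 = 1300 Myr.
Periods wholly inside 2300–1000 Ma: Rhyacian (2300–2050), Orosirian (2050–1800), Statherian (1800–1600), Calymmian (1600–1400), Ectasian (1400–1200), Stenian (1200–1000).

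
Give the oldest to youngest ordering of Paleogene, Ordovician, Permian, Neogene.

Ordovician → Permian → Paleogene → Neogene

Era membership (oldest first within each) — Paleozoic: Ordovician, Permian; Cenozoic: Paleogene, Neogene. Paleozoic precedes Mesozoic, which precedes Cenozoic. Concatenating the groups in that era order gives oldest to youngest directly.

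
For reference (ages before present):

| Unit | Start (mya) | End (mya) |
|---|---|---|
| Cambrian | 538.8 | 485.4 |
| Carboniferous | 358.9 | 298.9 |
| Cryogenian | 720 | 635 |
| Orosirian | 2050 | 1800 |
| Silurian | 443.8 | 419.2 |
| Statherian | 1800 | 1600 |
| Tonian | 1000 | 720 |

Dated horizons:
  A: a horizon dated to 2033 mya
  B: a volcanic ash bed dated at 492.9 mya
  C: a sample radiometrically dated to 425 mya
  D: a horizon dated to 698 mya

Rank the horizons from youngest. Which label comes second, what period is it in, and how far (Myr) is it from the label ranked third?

Sorted youngest-first by Ma: C (425), B (492.9), D (698), A (2033).
The second youngest is B at 492.9 Ma, which lies in 538.8–485.4 Ma: the Cambrian.
The third youngest is D at 698 Ma; separation = |492.9 − 698| = 205.1 Myr.

B, in the Cambrian; 205.1 million years to D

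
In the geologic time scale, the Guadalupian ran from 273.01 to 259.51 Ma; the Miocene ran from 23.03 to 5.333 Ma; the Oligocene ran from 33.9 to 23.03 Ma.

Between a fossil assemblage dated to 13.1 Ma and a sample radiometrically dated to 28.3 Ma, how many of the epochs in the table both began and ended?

Checking each listed span, none has both start < 28.3 Ma and end > 13.1 Ma — every epoch straddles one of the two dates or lies outside them — so the count is 0.

0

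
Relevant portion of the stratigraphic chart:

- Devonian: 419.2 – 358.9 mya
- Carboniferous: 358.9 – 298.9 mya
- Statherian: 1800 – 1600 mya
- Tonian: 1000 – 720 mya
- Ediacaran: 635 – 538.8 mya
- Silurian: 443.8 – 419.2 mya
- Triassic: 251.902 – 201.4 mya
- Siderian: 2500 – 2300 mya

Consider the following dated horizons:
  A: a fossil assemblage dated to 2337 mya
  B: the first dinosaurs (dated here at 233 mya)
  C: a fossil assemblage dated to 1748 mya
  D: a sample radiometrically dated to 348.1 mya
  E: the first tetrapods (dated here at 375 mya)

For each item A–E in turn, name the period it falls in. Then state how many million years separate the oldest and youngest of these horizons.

A — Siderian; B — Triassic; C — Statherian; D — Carboniferous; E — Devonian; span 2104 million years

Match each age against the start–end ranges in the excerpt: A = 2337 Ma → Siderian (2500–2300); B = 233 Ma → Triassic (251.902–201.4); C = 1748 Ma → Statherian (1800–1600); D = 348.1 Ma → Carboniferous (358.9–298.9); E = 375 Ma → Devonian (419.2–358.9).
The largest age is 2337 Ma and the smallest is 233 Ma; their difference is 2104 Myr.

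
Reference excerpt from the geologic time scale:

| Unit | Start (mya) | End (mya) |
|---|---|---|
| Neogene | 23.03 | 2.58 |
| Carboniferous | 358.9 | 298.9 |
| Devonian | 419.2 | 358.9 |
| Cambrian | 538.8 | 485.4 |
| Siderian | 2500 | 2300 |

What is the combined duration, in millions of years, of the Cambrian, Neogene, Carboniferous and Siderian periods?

333.85 million years

Each duration: Cambrian = 53.4; Neogene = 20.45; Carboniferous = 60; Siderian = 200.
Sum: 53.4 + 20.45 + 60 + 200 = 333.85 Myr.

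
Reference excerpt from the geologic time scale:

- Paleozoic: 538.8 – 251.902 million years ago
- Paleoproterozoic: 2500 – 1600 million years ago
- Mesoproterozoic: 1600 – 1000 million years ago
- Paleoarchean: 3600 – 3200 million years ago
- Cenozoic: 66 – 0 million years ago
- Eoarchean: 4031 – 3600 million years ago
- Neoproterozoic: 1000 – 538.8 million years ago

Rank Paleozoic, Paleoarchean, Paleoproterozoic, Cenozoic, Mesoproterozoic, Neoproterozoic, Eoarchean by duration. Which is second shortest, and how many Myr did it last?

Paleozoic, 286.898 million years

Start − end for each: Paleozoic 538.8 − 251.902 = 286.898; Paleoarchean 3600 − 3200 = 400; Paleoproterozoic 2500 − 1600 = 900; Cenozoic 66 − 0 = 66; Mesoproterozoic 1600 − 1000 = 600; Neoproterozoic 1000 − 538.8 = 461.2; Eoarchean 4031 − 3600 = 431.
Ranking these from shortest: Cenozoic < Paleozoic < Paleoarchean < Eoarchean < Neoproterozoic < Mesoproterozoic < Paleoproterozoic.
Position 2 in that ranking is Paleozoic, which lasted 286.898 Myr.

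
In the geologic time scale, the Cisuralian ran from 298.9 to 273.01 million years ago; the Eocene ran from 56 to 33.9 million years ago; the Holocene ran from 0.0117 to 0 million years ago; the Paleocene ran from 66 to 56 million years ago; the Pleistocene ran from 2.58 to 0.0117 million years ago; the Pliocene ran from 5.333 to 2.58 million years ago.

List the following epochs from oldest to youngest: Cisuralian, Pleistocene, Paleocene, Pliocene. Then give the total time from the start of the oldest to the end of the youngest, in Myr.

Cisuralian, Paleocene, Pliocene, Pleistocene; total span 298.8883 Myr

Start ages (Ma): Cisuralian 298.9, Paleocene 66, Pliocene 5.333, Pleistocene 2.58.
Ordered oldest to youngest: Cisuralian, Paleocene, Pliocene, Pleistocene.
Span = 298.9 − 0.0117 = 298.8883 Myr.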